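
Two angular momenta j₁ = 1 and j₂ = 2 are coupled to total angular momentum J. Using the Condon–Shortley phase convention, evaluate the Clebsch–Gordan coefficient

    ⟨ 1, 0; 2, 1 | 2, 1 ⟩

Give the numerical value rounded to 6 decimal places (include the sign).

-0.408248

j₁+j₂−J=1  J+j₁−j₂=1  J−j₁+j₂=3  j₁+j₂+J+1=6
(j₁±m₁, j₂±m₂, J±M) = (1,1,3,1,3,1)
P² = 3/2
sum k=0..1:
  [0] +1/6 = 1/6
  [1] −1/2 = -1/2
S = -1/3
C² = P²·S² = 1/6 ; C = -0.408248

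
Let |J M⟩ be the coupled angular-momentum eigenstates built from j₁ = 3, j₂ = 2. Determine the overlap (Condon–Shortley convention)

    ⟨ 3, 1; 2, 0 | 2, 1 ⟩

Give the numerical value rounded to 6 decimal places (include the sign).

−√(1/7) = -0.377964

triangle: 3!·3!·1!/8! = 36/40320
(j±m)!: 4!·2!·2!·2!·3!·1! = 1152
prefactor² = (2J+1)·Δ·N² = 36/7
  k=1: −1/(1!·2!·1!·1!·2!·0!) = -1/4
  k=2: +1/(2!·1!·0!·0!·3!·1!) = 1/12
Σ = -1/6  ⇒  CG² = 36/7·(-1/6)² = 1/7
CG = −√(1/7) = -0.377964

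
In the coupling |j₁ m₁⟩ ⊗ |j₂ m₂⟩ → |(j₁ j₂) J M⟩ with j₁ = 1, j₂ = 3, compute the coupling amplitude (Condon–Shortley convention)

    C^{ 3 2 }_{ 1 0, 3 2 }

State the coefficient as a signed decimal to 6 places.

triangle: 1!*1!*5!/8! = 120/40320
(j±m)!: 1!*1!*5!*1!*5!*1! = 14400
prefactor² = (2J+1)*Δ*N² = 300
  k=0: +1/(0!*1!*1!*5!*0!*0!) = 1/120
  k=1: −1/(1!*0!*0!*4!*1!*1!) = -1/24
Σ = -1/30  ⇒  CG² = 300*(-1/30)² = 1/3
CG = −√(1/3) = -0.577350

-0.577350  (= −√(1/3))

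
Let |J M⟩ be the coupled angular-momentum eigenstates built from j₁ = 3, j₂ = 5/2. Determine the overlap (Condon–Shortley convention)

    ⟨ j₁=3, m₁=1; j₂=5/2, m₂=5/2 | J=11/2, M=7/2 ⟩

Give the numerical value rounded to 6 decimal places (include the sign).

j₁+j₂−J=0  J+j₁−j₂=6  J−j₁+j₂=5  j₁+j₂+J+1=12
(j₁±m₁, j₂±m₂, J±M) = (4,2,5,0,9,2)
P² = 99532800/11
sum k=0..0:
  [0] +1/5760 = 1/5760
S = 1/5760
C² = P²·S² = 3/11 ; C = +0.522233

+0.522233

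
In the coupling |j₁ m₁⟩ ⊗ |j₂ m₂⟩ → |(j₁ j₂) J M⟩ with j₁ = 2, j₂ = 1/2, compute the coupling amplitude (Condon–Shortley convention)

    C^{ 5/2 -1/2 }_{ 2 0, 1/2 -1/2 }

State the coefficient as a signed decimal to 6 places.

j₁+j₂−J=0  J+j₁−j₂=4  J−j₁+j₂=1  j₁+j₂+J+1=6
(j₁±m₁, j₂±m₂, J±M) = (2,2,0,1,2,3)
P² = 48/5
sum k=0..0:
  [0] +1/4 = 1/4
S = 1/4
C² = P²·S² = 3/5 ; C = +0.774597

+0.774597  (= +√(3/5))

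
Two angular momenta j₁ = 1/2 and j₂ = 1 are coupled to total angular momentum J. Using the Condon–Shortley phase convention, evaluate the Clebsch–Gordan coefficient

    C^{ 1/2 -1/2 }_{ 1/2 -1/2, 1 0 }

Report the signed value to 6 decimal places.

−√(1/3) ≈ -0.577350

j₁+j₂−J=1  J+j₁−j₂=0  J−j₁+j₂=1  j₁+j₂+J+1=3
(j₁±m₁, j₂±m₂, J±M) = (0,1,1,1,0,1)
P² = 1/3
sum k=1..1:
  [1] −1/1 = -1
S = -1
C² = P²·S² = 1/3 ; C = -0.577350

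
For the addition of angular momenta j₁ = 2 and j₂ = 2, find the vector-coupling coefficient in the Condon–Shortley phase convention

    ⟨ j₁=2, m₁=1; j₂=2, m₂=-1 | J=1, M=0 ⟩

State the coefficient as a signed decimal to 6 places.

triangle: 3!*1!*1!/6! = 6/720
(j±m)!: 3!*1!*1!*3!*1!*1! = 36
prefactor² = (2J+1)*Δ*N² = 9/10
  k=0: +1/(0!*3!*1!*1!*0!*0!) = 1/6
  k=1: −1/(1!*2!*0!*0!*1!*1!) = -1/2
Σ = -1/3  ⇒  CG² = 9/10*(-1/3)² = 1/10
CG = −√(1/10) = -0.316228

-0.316228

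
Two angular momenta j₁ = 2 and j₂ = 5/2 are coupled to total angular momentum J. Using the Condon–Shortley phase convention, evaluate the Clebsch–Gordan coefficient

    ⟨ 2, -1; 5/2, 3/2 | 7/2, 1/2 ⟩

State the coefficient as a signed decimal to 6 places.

-0.619780  (= −√(121/315))

triangle: 1!×3!×4!/9! = 144/362880
(j±m)!: 1!×3!×4!×1!×4!×3! = 20736
prefactor² = (2J+1)×Δ×N² = 2304/35
  k=0: +1/(0!×1!×3!×4!×0!×0!) = 1/144
  k=1: −1/(1!×0!×2!×3!×1!×1!) = -1/12
Σ = -11/144  ⇒  CG² = 2304/35×(-11/144)² = 121/315
CG = −√(121/315) = -0.619780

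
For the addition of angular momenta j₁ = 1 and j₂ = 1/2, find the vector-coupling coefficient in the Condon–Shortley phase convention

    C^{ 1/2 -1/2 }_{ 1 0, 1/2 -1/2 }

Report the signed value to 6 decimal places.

+0.577350

j₁+j₂−J=1  J+j₁−j₂=1  J−j₁+j₂=0  j₁+j₂+J+1=3
(j₁±m₁, j₂±m₂, J±M) = (1,1,0,1,0,1)
P² = 1/3
sum k=0..0:
  [0] +1/1 = 1
S = 1
C² = P²·S² = 1/3 ; C = +0.577350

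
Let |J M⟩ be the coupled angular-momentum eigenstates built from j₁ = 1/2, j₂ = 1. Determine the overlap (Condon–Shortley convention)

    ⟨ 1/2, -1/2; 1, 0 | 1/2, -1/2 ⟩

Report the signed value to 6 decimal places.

-0.577350  (= −√(1/3))

√[2·1!0!1!/3! · 0!1!1!1!0!1!] = √(1/3)
  +(−1)^1/∏(1,0,0,0,0,1)! = -1  (running -1)
⟨..|..⟩ = √(1/3)·(-1) = -0.577350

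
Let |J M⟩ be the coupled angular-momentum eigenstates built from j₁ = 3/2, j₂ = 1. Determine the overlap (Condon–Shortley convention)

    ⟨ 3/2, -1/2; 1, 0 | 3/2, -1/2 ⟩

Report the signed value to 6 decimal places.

√[4·1!2!1!/5! · 1!2!1!1!1!2!] = √(4/15)
  +(−1)^0/∏(0,1,2,1,0,0)! = 1/2  (running 1/2)
  +(−1)^1/∏(1,0,1,0,1,1)! = -1  (running -1/2)
⟨..|..⟩ = √(4/15)·(-1/2) = -0.258199

−√(1/15) = -0.258199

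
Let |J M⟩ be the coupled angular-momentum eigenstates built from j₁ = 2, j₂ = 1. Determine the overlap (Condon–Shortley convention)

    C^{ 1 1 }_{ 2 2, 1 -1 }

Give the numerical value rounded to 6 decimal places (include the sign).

√[3·2!2!0!/5! · 4!0!0!2!2!0!] = √(48/5)
  +(−1)^0/∏(0,2,0,0,2,0)! = 1/4  (running 1/4)
⟨..|..⟩ = √(48/5)·(1/4) = +0.774597

+√(3/5) = +0.774597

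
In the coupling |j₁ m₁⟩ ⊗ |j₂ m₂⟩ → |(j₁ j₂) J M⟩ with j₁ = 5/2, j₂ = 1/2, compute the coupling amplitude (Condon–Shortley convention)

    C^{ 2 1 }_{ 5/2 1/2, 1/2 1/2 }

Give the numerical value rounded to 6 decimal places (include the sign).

-0.577350  (= −√(1/3))

triangle: 1!*4!*0!/6! = 24/720
(j±m)!: 3!*2!*1!*0!*3!*1! = 72
prefactor² = (2J+1)*Δ*N² = 12
  k=1: −1/(1!*0!*1!*0!*3!*0!) = -1/6
Σ = -1/6  ⇒  CG² = 12*(-1/6)² = 1/3
CG = −√(1/3) = -0.577350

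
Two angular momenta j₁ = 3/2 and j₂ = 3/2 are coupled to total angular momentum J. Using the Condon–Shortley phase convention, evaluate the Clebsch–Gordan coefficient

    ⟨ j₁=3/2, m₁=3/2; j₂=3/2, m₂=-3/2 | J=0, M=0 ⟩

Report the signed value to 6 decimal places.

√[1·3!0!0!/4! · 3!0!0!3!0!0!] = √(9)
  +(−1)^0/∏(0,3,0,0,0,0)! = 1/6  (running 1/6)
⟨..|..⟩ = √(9)·(1/6) = +0.500000

+0.500000  (= +√(1/4))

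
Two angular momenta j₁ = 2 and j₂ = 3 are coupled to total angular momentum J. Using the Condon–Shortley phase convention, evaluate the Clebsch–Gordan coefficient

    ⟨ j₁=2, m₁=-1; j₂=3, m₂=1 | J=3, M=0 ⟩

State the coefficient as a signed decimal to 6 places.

triangle: 2!×2!×4!/9! = 96/362880
(j±m)!: 1!×3!×4!×2!×3!×3! = 10368
prefactor² = (2J+1)×Δ×N² = 96/5
  k=1: −1/(1!×1!×2!×3!×0!×1!) = -1/12
  k=2: +1/(2!×0!×1!×2!×1!×2!) = 1/8
Σ = 1/24  ⇒  CG² = 96/5×1/24² = 1/30
CG = +√(1/30) = +0.182574

+√(1/30) = +0.182574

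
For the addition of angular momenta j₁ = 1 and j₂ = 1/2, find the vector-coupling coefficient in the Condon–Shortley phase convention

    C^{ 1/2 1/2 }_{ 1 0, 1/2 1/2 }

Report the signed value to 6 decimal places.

triangle: 1!×1!×0!/3! = 1/6
(j±m)!: 1!×1!×1!×0!×1!×0! = 1
prefactor² = (2J+1)×Δ×N² = 1/3
  k=1: −1/(1!×0!×0!×0!×1!×0!) = -1
Σ = -1  ⇒  CG² = 1/3×(-1)² = 1/3
CG = −√(1/3) = -0.577350

−√(1/3) ≈ -0.577350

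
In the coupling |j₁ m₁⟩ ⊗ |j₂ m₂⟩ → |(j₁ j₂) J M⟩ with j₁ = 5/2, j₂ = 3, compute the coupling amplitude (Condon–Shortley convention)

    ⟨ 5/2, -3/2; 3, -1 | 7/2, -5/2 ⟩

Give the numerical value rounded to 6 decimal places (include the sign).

j₁+j₂−J=2  J+j₁−j₂=3  J−j₁+j₂=4  j₁+j₂+J+1=10
(j₁±m₁, j₂±m₂, J±M) = (1,4,2,4,1,6)
P² = 18432/35
sum k=1..2:
  [1] −1/36 = -1/36
  [2] +1/96 = 1/96
S = -5/288
C² = P²·S² = 10/63 ; C = -0.398410

−√(10/63) ≈ -0.398410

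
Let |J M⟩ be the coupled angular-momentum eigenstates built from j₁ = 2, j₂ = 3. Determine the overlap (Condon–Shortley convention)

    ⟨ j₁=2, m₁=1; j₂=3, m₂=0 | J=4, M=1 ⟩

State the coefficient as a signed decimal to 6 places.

triangle: 1!*3!*5!/10! = 720/3628800
(j±m)!: 3!*1!*3!*3!*5!*3! = 155520
prefactor² = (2J+1)*Δ*N² = 1944/7
  k=0: +1/(0!*1!*1!*3!*2!*2!) = 1/24
  k=1: −1/(1!*0!*0!*2!*3!*3!) = -1/72
Σ = 1/36  ⇒  CG² = 1944/7*1/36² = 3/14
CG = +√(3/14) = +0.462910

+√(3/14) = +0.462910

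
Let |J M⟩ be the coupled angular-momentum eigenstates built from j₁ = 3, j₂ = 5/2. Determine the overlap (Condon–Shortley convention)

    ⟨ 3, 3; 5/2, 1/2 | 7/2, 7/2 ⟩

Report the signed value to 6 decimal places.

j₁+j₂−J=2  J+j₁−j₂=4  J−j₁+j₂=3  j₁+j₂+J+1=10
(j₁±m₁, j₂±m₂, J±M) = (6,0,3,2,7,0)
P² = 27648
sum k=0..0:
  [0] +1/288 = 1/288
S = 1/288
C² = P²·S² = 1/3 ; C = +0.577350

+√(1/3) = +0.577350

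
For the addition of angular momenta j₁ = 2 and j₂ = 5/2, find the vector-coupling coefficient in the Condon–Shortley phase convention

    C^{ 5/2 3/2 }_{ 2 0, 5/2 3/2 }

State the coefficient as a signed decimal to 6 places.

-0.119523  (= −√(1/70))

√[6·2!2!3!/8! · 2!2!4!1!4!1!] = √(288/35)
  +(−1)^1/∏(1,1,1,3,1,0)! = -1/6  (running -1/6)
  +(−1)^2/∏(2,0,0,2,2,1)! = 1/8  (running -1/24)
⟨..|..⟩ = √(288/35)·(-1/24) = -0.119523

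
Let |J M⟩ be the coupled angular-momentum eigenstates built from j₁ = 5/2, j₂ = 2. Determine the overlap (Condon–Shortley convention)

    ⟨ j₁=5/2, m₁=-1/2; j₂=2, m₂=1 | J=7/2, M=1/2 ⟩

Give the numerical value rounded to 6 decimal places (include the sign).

j₁+j₂−J=1  J+j₁−j₂=4  J−j₁+j₂=3  j₁+j₂+J+1=9
(j₁±m₁, j₂±m₂, J±M) = (2,3,3,1,4,3)
P² = 1152/35
sum k=0..1:
  [0] +1/36 = 1/36
  [1] −1/8 = -1/8
S = -7/72
C² = P²·S² = 14/45 ; C = -0.557773

−√(14/45) ≈ -0.557773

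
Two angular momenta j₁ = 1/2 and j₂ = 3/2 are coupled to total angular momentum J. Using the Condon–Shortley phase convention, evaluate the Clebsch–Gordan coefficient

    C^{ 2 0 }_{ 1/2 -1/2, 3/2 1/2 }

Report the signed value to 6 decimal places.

+√(1/2) ≈ +0.707107

triangle: 0!×1!×3!/5! = 6/120
(j±m)!: 0!×1!×2!×1!×2!×2! = 8
prefactor² = (2J+1)×Δ×N² = 2
  k=0: +1/(0!×0!×1!×2!×0!×1!) = 1/2
Σ = 1/2  ⇒  CG² = 2×1/2² = 1/2
CG = +√(1/2) = +0.707107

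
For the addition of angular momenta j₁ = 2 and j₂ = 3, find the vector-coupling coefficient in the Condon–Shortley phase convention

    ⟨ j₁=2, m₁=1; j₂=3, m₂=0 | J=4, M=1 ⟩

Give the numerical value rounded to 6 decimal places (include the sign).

triangle: 1!×3!×5!/10! = 720/3628800
(j±m)!: 3!×1!×3!×3!×5!×3! = 155520
prefactor² = (2J+1)×Δ×N² = 1944/7
  k=0: +1/(0!×1!×1!×3!×2!×2!) = 1/24
  k=1: −1/(1!×0!×0!×2!×3!×3!) = -1/72
Σ = 1/36  ⇒  CG² = 1944/7×1/36² = 3/14
CG = +√(3/14) = +0.462910

+0.462910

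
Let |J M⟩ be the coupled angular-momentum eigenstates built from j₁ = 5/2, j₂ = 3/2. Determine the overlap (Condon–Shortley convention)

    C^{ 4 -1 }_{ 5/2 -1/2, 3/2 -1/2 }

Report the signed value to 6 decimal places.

√[9·0!5!3!/9! · 2!3!1!2!3!5!] = √(2160/7)
  +(−1)^0/∏(0,0,3,1,2,2)! = 1/24  (running 1/24)
⟨..|..⟩ = √(2160/7)·(1/24) = +0.731925

+0.731925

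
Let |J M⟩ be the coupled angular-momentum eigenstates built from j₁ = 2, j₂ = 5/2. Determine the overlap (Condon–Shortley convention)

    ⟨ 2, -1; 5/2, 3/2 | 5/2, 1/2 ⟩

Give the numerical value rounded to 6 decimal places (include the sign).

+√(6/35) = +0.414039

√[6·2!2!3!/8! · 1!3!4!1!3!2!] = √(216/35)
  +(−1)^1/∏(1,1,2,3,0,0)! = -1/12  (running -1/12)
  +(−1)^2/∏(2,0,1,2,1,1)! = 1/4  (running 1/6)
⟨..|..⟩ = √(216/35)·(1/6) = +0.414039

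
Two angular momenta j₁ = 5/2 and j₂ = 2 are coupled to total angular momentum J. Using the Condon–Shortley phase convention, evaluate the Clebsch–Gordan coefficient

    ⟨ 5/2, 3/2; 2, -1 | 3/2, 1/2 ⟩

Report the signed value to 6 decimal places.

−√(2/105) = -0.138013

j₁+j₂−J=3  J+j₁−j₂=2  J−j₁+j₂=1  j₁+j₂+J+1=7
(j₁±m₁, j₂±m₂, J±M) = (4,1,1,3,2,1)
P² = 96/35
sum k=0..1:
  [0] +1/6 = 1/6
  [1] −1/4 = -1/4
S = -1/12
C² = P²·S² = 2/105 ; C = -0.138013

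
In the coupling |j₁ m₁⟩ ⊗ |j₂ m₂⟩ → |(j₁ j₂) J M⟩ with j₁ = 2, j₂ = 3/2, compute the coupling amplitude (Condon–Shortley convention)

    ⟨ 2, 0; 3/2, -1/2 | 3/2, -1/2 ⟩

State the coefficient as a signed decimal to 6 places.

-0.447214  (= −√(1/5))

j₁+j₂−J=2  J+j₁−j₂=2  J−j₁+j₂=1  j₁+j₂+J+1=6
(j₁±m₁, j₂±m₂, J±M) = (2,2,1,2,1,2)
P² = 16/45
sum k=0..1:
  [0] +1/4 = 1/4
  [1] −1/1 = -1
S = -3/4
C² = P²·S² = 1/5 ; C = -0.447214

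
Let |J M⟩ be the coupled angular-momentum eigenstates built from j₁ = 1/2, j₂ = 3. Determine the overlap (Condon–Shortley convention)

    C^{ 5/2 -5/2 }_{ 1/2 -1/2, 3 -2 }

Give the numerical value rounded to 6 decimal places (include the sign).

√[6·1!0!5!/7! · 0!1!1!5!0!5!] = √(14400/7)
  +(−1)^1/∏(1,0,0,0,0,5)! = -1/120  (running -1/120)
⟨..|..⟩ = √(14400/7)·(-1/120) = -0.377964

-0.377964  (= −√(1/7))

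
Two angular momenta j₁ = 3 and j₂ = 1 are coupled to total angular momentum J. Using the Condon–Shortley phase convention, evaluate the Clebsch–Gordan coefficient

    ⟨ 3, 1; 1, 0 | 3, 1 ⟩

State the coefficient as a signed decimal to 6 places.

√[7·1!5!1!/8! · 4!2!1!1!4!2!] = √(48)
  +(−1)^0/∏(0,1,2,1,3,0)! = 1/12  (running 1/12)
  +(−1)^1/∏(1,0,1,0,4,1)! = -1/24  (running 1/24)
⟨..|..⟩ = √(48)·(1/24) = +0.288675

+0.288675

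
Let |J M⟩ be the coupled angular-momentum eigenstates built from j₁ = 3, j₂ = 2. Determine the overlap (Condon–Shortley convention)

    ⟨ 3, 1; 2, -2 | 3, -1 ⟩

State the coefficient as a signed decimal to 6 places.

j₁+j₂−J=2  J+j₁−j₂=4  J−j₁+j₂=2  j₁+j₂+J+1=9
(j₁±m₁, j₂±m₂, J±M) = (4,2,0,4,2,4)
P² = 512/5
sum k=0..0:
  [0] +1/16 = 1/16
S = 1/16
C² = P²·S² = 2/5 ; C = +0.632456

+√(2/5) = +0.632456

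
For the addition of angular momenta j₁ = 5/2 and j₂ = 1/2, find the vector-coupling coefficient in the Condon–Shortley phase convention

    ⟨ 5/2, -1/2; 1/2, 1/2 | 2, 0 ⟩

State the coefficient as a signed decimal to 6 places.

−√(1/2) = -0.707107

triangle: 1!·4!·0!/6! = 24/720
(j±m)!: 2!·3!·1!·0!·2!·2! = 48
prefactor² = (2J+1)·Δ·N² = 8
  k=1: −1/(1!·0!·2!·0!·2!·0!) = -1/4
Σ = -1/4  ⇒  CG² = 8·(-1/4)² = 1/2
CG = −√(1/2) = -0.707107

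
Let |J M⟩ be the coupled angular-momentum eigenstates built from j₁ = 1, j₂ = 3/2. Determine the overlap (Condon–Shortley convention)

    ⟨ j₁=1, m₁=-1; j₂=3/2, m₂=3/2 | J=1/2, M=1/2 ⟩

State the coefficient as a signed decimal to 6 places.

triangle: 2!*0!*1!/4! = 2/24
(j±m)!: 0!*2!*3!*0!*1!*0! = 12
prefactor² = (2J+1)*Δ*N² = 2
  k=2: +1/(2!*0!*0!*1!*0!*0!) = 1/2
Σ = 1/2  ⇒  CG² = 2*1/2² = 1/2
CG = +√(1/2) = +0.707107

+0.707107  (= +√(1/2))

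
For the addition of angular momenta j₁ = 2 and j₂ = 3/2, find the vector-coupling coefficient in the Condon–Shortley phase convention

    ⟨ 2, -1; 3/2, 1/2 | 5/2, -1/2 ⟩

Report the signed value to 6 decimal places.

-0.597614  (= −√(5/14))

triangle: 1!·3!·2!/7! = 12/5040
(j±m)!: 1!·3!·2!·1!·2!·3! = 144
prefactor² = (2J+1)·Δ·N² = 72/35
  k=0: +1/(0!·1!·3!·2!·0!·0!) = 1/12
  k=1: −1/(1!·0!·2!·1!·1!·1!) = -1/2
Σ = -5/12  ⇒  CG² = 72/35·(-5/12)² = 5/14
CG = −√(5/14) = -0.597614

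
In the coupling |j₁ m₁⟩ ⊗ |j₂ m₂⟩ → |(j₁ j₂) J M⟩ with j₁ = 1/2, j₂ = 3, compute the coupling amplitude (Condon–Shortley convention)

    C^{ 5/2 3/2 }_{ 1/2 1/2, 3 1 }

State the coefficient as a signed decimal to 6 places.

+√(2/7) = +0.534522

√[6·1!0!5!/7! · 1!0!4!2!4!1!] = √(1152/7)
  +(−1)^0/∏(0,1,0,4,0,1)! = 1/24  (running 1/24)
⟨..|..⟩ = √(1152/7)·(1/24) = +0.534522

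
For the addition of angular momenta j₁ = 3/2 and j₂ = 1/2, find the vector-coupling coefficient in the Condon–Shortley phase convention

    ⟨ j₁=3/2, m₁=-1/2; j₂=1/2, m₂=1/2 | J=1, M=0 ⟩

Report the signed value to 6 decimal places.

−√(1/2) ≈ -0.707107

triangle: 1!·2!·0!/4! = 2/24
(j±m)!: 1!·2!·1!·0!·1!·1! = 2
prefactor² = (2J+1)·Δ·N² = 1/2
  k=1: −1/(1!·0!·1!·0!·1!·0!) = -1
Σ = -1  ⇒  CG² = 1/2·(-1)² = 1/2
CG = −√(1/2) = -0.707107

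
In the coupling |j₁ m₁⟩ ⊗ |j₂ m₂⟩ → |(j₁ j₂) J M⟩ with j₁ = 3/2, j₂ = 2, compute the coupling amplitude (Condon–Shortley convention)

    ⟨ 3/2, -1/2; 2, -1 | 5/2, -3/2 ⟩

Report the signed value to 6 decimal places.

√[6·1!2!3!/7! · 1!2!1!3!1!4!] = √(144/35)
  +(−1)^0/∏(0,1,2,1,0,2)! = 1/4  (running 1/4)
  +(−1)^1/∏(1,0,1,0,1,3)! = -1/6  (running 1/12)
⟨..|..⟩ = √(144/35)·(1/12) = +0.169031

+0.169031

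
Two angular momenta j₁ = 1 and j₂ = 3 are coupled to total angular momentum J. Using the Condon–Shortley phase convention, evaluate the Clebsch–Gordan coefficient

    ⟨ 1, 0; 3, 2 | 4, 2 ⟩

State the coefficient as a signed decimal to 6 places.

+0.654654  (= +√(3/7))

j₁+j₂−J=0  J+j₁−j₂=2  J−j₁+j₂=6  j₁+j₂+J+1=9
(j₁±m₁, j₂±m₂, J±M) = (1,1,5,1,6,2)
P² = 43200/7
sum k=0..0:
  [0] +1/120 = 1/120
S = 1/120
C² = P²·S² = 3/7 ; C = +0.654654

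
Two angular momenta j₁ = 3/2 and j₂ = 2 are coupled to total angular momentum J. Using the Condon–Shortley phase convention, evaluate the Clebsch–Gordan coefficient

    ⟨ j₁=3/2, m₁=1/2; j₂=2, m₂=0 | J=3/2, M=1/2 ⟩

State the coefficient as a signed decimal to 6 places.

−√(1/5) ≈ -0.447214

√[4·2!1!2!/6! · 2!1!2!2!2!1!] = √(16/45)
  +(−1)^0/∏(0,2,1,2,0,0)! = 1/4  (running 1/4)
  +(−1)^1/∏(1,1,0,1,1,1)! = -1  (running -3/4)
⟨..|..⟩ = √(16/45)·(-3/4) = -0.447214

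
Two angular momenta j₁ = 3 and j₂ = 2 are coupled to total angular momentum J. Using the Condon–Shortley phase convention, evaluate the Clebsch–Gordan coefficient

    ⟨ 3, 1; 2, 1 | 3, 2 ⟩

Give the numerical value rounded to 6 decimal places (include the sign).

−√(1/4) = -0.500000

j₁+j₂−J=2  J+j₁−j₂=4  J−j₁+j₂=2  j₁+j₂+J+1=9
(j₁±m₁, j₂±m₂, J±M) = (4,2,3,1,5,1)
P² = 64
sum k=1..2:
  [1] −1/12 = -1/12
  [2] +1/48 = 1/48
S = -1/16
C² = P²·S² = 1/4 ; C = -0.500000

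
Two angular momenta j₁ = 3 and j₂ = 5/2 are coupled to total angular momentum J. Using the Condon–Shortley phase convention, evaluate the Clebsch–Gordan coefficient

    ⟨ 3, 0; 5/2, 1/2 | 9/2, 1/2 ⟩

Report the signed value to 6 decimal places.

j₁+j₂−J=1  J+j₁−j₂=5  J−j₁+j₂=4  j₁+j₂+J+1=11
(j₁±m₁, j₂±m₂, J±M) = (3,3,3,2,5,4)
P² = 69120/77
sum k=0..1:
  [0] +1/72 = 1/72
  [1] −1/48 = -1/48
S = -1/144
C² = P²·S² = 10/231 ; C = -0.208063

−√(10/231) ≈ -0.208063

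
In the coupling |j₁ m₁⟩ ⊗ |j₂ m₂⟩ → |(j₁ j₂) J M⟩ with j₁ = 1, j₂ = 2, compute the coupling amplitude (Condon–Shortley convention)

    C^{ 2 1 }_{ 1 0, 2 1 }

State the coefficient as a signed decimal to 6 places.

−√(1/6) = -0.408248

triangle: 1!×1!×3!/6! = 6/720
(j±m)!: 1!×1!×3!×1!×3!×1! = 36
prefactor² = (2J+1)×Δ×N² = 3/2
  k=0: +1/(0!×1!×1!×3!×0!×0!) = 1/6
  k=1: −1/(1!×0!×0!×2!×1!×1!) = -1/2
Σ = -1/3  ⇒  CG² = 3/2×(-1/3)² = 1/6
CG = −√(1/6) = -0.408248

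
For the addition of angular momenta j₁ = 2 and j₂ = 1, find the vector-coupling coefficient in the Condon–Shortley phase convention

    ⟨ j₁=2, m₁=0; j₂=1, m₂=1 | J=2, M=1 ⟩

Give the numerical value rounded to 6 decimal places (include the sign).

√[5·1!3!1!/6! · 2!2!2!0!3!1!] = √(2)
  +(−1)^1/∏(1,0,1,1,2,0)! = -1/2  (running -1/2)
⟨..|..⟩ = √(2)·(-1/2) = -0.707107

−√(1/2) = -0.707107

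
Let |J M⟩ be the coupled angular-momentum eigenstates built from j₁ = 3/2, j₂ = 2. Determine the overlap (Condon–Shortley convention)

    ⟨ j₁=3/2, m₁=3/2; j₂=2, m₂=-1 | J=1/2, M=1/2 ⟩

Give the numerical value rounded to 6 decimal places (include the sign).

j₁+j₂−J=3  J+j₁−j₂=0  J−j₁+j₂=1  j₁+j₂+J+1=5
(j₁±m₁, j₂±m₂, J±M) = (3,0,1,3,1,0)
P² = 18/5
sum k=0..0:
  [0] +1/6 = 1/6
S = 1/6
C² = P²·S² = 1/10 ; C = +0.316228

+√(1/10) = +0.316228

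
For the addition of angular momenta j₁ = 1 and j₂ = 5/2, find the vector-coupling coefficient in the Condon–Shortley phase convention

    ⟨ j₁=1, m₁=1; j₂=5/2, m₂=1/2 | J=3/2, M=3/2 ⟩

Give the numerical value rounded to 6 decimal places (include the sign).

triangle: 2!×0!×3!/6! = 12/720
(j±m)!: 2!×0!×3!×2!×3!×0! = 144
prefactor² = (2J+1)×Δ×N² = 48/5
  k=0: +1/(0!×2!×0!×3!×0!×0!) = 1/12
Σ = 1/12  ⇒  CG² = 48/5×1/12² = 1/15
CG = +√(1/15) = +0.258199

+0.258199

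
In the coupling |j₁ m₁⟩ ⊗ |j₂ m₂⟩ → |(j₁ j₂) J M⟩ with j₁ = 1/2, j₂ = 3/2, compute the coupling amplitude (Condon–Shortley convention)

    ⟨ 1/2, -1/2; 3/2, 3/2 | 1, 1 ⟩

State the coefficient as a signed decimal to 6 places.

j₁+j₂−J=1  J+j₁−j₂=0  J−j₁+j₂=2  j₁+j₂+J+1=4
(j₁±m₁, j₂±m₂, J±M) = (0,1,3,0,2,0)
P² = 3
sum k=1..1:
  [1] −1/2 = -1/2
S = -1/2
C² = P²·S² = 3/4 ; C = -0.866025

−√(3/4) = -0.866025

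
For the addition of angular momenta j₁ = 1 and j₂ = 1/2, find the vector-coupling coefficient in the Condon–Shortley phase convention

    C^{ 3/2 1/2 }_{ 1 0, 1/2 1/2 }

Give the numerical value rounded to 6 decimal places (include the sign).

√[4·0!2!1!/4! · 1!1!1!0!2!1!] = √(2/3)
  +(−1)^0/∏(0,0,1,1,1,0)! = 1  (running 1)
⟨..|..⟩ = √(2/3)·(1) = +0.816497

+√(2/3) = +0.816497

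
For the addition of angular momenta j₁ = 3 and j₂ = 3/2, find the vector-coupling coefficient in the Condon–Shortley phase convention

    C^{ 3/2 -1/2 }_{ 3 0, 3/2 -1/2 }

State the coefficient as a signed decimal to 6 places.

j₁+j₂−J=3  J+j₁−j₂=3  J−j₁+j₂=0  j₁+j₂+J+1=7
(j₁±m₁, j₂±m₂, J±M) = (3,3,1,2,1,2)
P² = 144/35
sum k=1..1:
  [1] −1/4 = -1/4
S = -1/4
C² = P²·S² = 9/35 ; C = -0.507093

−√(9/35) ≈ -0.507093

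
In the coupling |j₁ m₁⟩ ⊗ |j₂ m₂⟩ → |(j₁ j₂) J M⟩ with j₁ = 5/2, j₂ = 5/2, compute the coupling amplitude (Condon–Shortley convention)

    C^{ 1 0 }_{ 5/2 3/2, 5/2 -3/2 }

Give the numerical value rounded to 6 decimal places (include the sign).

-0.358569

triangle: 4!·1!·1!/7! = 24/5040
(j±m)!: 4!·1!·1!·4!·1!·1! = 576
prefactor² = (2J+1)·Δ·N² = 288/35
  k=0: +1/(0!·4!·1!·1!·0!·0!) = 1/24
  k=1: −1/(1!·3!·0!·0!·1!·1!) = -1/6
Σ = -1/8  ⇒  CG² = 288/35·(-1/8)² = 9/70
CG = −√(9/70) = -0.358569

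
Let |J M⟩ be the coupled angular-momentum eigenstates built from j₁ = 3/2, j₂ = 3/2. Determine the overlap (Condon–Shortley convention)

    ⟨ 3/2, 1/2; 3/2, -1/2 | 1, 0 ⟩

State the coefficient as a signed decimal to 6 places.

−√(1/20) ≈ -0.223607

√[3·2!1!1!/5! · 2!1!1!2!1!1!] = √(1/5)
  +(−1)^0/∏(0,2,1,1,0,0)! = 1/2  (running 1/2)
  +(−1)^1/∏(1,1,0,0,1,1)! = -1  (running -1/2)
⟨..|..⟩ = √(1/5)·(-1/2) = -0.223607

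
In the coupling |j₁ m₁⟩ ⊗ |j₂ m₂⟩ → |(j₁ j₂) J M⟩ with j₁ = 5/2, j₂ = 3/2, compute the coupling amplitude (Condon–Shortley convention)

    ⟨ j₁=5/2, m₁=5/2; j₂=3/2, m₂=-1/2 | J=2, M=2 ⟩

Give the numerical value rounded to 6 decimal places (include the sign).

+0.690066  (= +√(10/21))

triangle: 2!×3!×1!/7! = 12/5040
(j±m)!: 5!×0!×1!×2!×4!×0! = 5760
prefactor² = (2J+1)×Δ×N² = 480/7
  k=0: +1/(0!×2!×0!×1!×3!×0!) = 1/12
Σ = 1/12  ⇒  CG² = 480/7×1/12² = 10/21
CG = +√(10/21) = +0.690066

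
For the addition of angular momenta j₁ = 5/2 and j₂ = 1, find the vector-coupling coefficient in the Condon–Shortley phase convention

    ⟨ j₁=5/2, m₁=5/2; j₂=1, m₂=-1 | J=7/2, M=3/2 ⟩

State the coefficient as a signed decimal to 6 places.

√[8·0!5!2!/8! · 5!0!0!2!5!2!] = √(19200/7)
  +(−1)^0/∏(0,0,0,0,5,2)! = 1/240  (running 1/240)
⟨..|..⟩ = √(19200/7)·(1/240) = +0.218218

+0.218218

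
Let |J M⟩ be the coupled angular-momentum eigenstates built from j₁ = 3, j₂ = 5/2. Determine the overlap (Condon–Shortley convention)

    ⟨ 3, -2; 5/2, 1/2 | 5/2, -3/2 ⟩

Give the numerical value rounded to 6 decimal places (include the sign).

+√(1/14) ≈ +0.267261

triangle: 3!·3!·2!/9! = 72/362880
(j±m)!: 1!·5!·3!·2!·1!·4! = 34560
prefactor² = (2J+1)·Δ·N² = 288/7
  k=2: +1/(2!·1!·3!·1!·0!·1!) = 1/12
  k=3: −1/(3!·0!·2!·0!·1!·2!) = -1/24
Σ = 1/24  ⇒  CG² = 288/7·1/24² = 1/14
CG = +√(1/14) = +0.267261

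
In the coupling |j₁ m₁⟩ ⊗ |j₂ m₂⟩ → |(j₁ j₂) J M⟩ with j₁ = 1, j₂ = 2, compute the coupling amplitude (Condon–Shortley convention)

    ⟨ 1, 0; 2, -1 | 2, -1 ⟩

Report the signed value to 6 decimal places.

j₁+j₂−J=1  J+j₁−j₂=1  J−j₁+j₂=3  j₁+j₂+J+1=6
(j₁±m₁, j₂±m₂, J±M) = (1,1,1,3,1,3)
P² = 3/2
sum k=0..1:
  [0] +1/2 = 1/2
  [1] −1/6 = -1/6
S = 1/3
C² = P²·S² = 1/6 ; C = +0.408248

+√(1/6) = +0.408248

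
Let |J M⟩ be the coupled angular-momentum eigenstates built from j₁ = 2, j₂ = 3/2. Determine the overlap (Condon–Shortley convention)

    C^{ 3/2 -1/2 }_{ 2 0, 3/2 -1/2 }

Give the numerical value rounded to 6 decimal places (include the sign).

triangle: 2!*2!*1!/6! = 4/720
(j±m)!: 2!*2!*1!*2!*1!*2! = 16
prefactor² = (2J+1)*Δ*N² = 16/45
  k=0: +1/(0!*2!*2!*1!*0!*0!) = 1/4
  k=1: −1/(1!*1!*1!*0!*1!*1!) = -1
Σ = -3/4  ⇒  CG² = 16/45*(-3/4)² = 1/5
CG = −√(1/5) = -0.447214

-0.447214  (= −√(1/5))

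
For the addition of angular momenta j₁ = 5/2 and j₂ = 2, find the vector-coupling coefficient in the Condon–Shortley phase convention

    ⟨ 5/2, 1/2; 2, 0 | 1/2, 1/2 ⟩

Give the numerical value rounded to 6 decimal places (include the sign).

+√(1/5) ≈ +0.447214

triangle: 4!·1!·0!/6! = 24/720
(j±m)!: 3!·2!·2!·2!·1!·0! = 48
prefactor² = (2J+1)·Δ·N² = 16/5
  k=2: +1/(2!·2!·0!·0!·1!·0!) = 1/4
Σ = 1/4  ⇒  CG² = 16/5·1/4² = 1/5
CG = +√(1/5) = +0.447214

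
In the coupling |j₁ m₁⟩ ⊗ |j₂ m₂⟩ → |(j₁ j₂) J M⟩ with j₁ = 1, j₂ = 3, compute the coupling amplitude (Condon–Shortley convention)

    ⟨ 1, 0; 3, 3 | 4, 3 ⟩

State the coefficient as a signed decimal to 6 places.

+√(1/4) ≈ +0.500000

√[9·0!2!6!/9! · 1!1!6!0!7!1!] = √(129600)
  +(−1)^0/∏(0,0,1,6,1,0)! = 1/720  (running 1/720)
⟨..|..⟩ = √(129600)·(1/720) = +0.500000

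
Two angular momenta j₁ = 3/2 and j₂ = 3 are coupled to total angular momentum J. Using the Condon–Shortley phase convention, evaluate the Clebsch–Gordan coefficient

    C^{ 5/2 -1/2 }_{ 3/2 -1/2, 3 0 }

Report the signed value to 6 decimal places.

√[6·2!1!4!/8! · 1!2!3!3!2!3!] = √(216/35)
  +(−1)^1/∏(1,1,1,2,0,2)! = -1/4  (running -1/4)
  +(−1)^2/∏(2,0,0,1,1,3)! = 1/12  (running -1/6)
⟨..|..⟩ = √(216/35)·(-1/6) = -0.414039

−√(6/35) = -0.414039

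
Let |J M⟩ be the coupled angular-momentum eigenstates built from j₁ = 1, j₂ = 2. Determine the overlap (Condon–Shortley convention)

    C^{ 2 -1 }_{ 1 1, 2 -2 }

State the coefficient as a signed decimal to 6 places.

triangle: 1!*1!*3!/6! = 6/720
(j±m)!: 2!*0!*0!*4!*1!*3! = 288
prefactor² = (2J+1)*Δ*N² = 12
  k=0: +1/(0!*1!*0!*0!*1!*3!) = 1/6
Σ = 1/6  ⇒  CG² = 12*1/6² = 1/3
CG = +√(1/3) = +0.577350

+0.577350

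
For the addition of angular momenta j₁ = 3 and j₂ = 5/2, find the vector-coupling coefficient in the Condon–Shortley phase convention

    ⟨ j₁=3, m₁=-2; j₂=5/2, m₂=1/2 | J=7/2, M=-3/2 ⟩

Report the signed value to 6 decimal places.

√[8·2!4!3!/10! · 1!5!3!2!2!5!] = √(1536/7)
  +(−1)^1/∏(1,1,4,2,0,1)! = -1/48  (running -1/48)
  +(−1)^2/∏(2,0,3,1,1,2)! = 1/24  (running 1/48)
⟨..|..⟩ = √(1536/7)·(1/48) = +0.308607

+√(2/21) = +0.308607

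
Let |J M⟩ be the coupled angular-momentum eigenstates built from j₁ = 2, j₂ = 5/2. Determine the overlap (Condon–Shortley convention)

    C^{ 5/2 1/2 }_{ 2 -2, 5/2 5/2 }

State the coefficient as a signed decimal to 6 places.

+√(3/14) = +0.462910

triangle: 2!*2!*3!/8! = 24/40320
(j±m)!: 0!*4!*5!*0!*3!*2! = 34560
prefactor² = (2J+1)*Δ*N² = 864/7
  k=2: +1/(2!*0!*2!*3!*0!*0!) = 1/24
Σ = 1/24  ⇒  CG² = 864/7*1/24² = 3/14
CG = +√(3/14) = +0.462910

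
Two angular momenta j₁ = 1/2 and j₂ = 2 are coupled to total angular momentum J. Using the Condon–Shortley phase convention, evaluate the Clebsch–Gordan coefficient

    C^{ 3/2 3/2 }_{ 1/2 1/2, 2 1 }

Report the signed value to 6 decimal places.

+0.447214  (= +√(1/5))

triangle: 1!·0!·3!/5! = 6/120
(j±m)!: 1!·0!·3!·1!·3!·0! = 36
prefactor² = (2J+1)·Δ·N² = 36/5
  k=0: +1/(0!·1!·0!·3!·0!·0!) = 1/6
Σ = 1/6  ⇒  CG² = 36/5·1/6² = 1/5
CG = +√(1/5) = +0.447214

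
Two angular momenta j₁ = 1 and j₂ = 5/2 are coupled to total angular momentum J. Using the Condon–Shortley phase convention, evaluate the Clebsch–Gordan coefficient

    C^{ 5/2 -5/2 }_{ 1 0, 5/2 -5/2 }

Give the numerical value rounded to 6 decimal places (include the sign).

√[6·1!1!4!/7! · 1!1!0!5!0!5!] = √(2880/7)
  +(−1)^0/∏(0,1,1,0,0,4)! = 1/24  (running 1/24)
⟨..|..⟩ = √(2880/7)·(1/24) = +0.845154

+0.845154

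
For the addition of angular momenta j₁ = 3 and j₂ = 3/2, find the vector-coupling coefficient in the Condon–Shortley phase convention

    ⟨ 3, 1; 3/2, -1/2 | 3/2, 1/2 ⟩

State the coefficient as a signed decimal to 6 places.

j₁+j₂−J=3  J+j₁−j₂=3  J−j₁+j₂=0  j₁+j₂+J+1=7
(j₁±m₁, j₂±m₂, J±M) = (4,2,1,2,2,1)
P² = 192/35
sum k=1..1:
  [1] −1/4 = -1/4
S = -1/4
C² = P²·S² = 12/35 ; C = -0.585540

−√(12/35) ≈ -0.585540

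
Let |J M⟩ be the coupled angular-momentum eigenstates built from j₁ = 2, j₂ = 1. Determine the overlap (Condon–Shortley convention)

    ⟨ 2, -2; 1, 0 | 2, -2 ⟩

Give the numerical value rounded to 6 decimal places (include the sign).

√[5·1!3!1!/6! · 0!4!1!1!0!4!] = √(24)
  +(−1)^1/∏(1,0,3,0,0,1)! = -1/6  (running -1/6)
⟨..|..⟩ = √(24)·(-1/6) = -0.816497

-0.816497  (= −√(2/3))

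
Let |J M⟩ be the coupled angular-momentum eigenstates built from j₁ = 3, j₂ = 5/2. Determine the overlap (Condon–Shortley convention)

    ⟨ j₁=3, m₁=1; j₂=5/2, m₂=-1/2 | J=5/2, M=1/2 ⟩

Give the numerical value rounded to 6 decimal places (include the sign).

−√(8/35) ≈ -0.478091

j₁+j₂−J=3  J+j₁−j₂=3  J−j₁+j₂=2  j₁+j₂+J+1=9
(j₁±m₁, j₂±m₂, J±M) = (4,2,2,3,3,2)
P² = 288/35
sum k=0..2:
  [0] +1/24 = 1/24
  [1] −1/4 = -1/4
  [2] +1/24 = 1/24
S = -1/6
C² = P²·S² = 8/35 ; C = -0.478091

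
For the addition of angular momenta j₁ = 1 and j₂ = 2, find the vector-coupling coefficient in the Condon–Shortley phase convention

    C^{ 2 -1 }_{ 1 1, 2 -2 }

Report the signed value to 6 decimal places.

triangle: 1!·1!·3!/6! = 6/720
(j±m)!: 2!·0!·0!·4!·1!·3! = 288
prefactor² = (2J+1)·Δ·N² = 12
  k=0: +1/(0!·1!·0!·0!·1!·3!) = 1/6
Σ = 1/6  ⇒  CG² = 12·1/6² = 1/3
CG = +√(1/3) = +0.577350

+0.577350  (= +√(1/3))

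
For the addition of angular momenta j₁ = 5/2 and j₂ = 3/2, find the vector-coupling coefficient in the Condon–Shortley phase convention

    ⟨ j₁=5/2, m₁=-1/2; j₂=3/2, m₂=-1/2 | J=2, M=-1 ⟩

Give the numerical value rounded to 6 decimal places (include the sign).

-0.545545  (= −√(25/84))

triangle: 2!·3!·1!/7! = 12/5040
(j±m)!: 2!·3!·1!·2!·1!·3! = 144
prefactor² = (2J+1)·Δ·N² = 12/7
  k=0: +1/(0!·2!·3!·1!·0!·0!) = 1/12
  k=1: −1/(1!·1!·2!·0!·1!·1!) = -1/2
Σ = -5/12  ⇒  CG² = 12/7·(-5/12)² = 25/84
CG = −√(25/84) = -0.545545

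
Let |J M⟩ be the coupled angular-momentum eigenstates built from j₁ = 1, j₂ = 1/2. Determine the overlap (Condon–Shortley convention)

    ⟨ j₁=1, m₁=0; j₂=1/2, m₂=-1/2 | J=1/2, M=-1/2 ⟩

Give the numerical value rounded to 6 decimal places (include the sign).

+√(1/3) = +0.577350

triangle: 1!*1!*0!/3! = 1/6
(j±m)!: 1!*1!*0!*1!*0!*1! = 1
prefactor² = (2J+1)*Δ*N² = 1/3
  k=0: +1/(0!*1!*1!*0!*0!*0!) = 1
Σ = 1  ⇒  CG² = 1/3*1² = 1/3
CG = +√(1/3) = +0.577350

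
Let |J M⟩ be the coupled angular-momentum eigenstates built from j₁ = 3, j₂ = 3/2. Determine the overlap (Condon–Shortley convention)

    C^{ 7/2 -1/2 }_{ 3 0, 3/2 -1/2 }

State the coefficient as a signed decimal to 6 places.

triangle: 1!×5!×2!/9! = 240/362880
(j±m)!: 3!×3!×1!×2!×3!×4! = 10368
prefactor² = (2J+1)×Δ×N² = 384/7
  k=0: +1/(0!×1!×3!×1!×2!×1!) = 1/12
  k=1: −1/(1!×0!×2!×0!×3!×2!) = -1/24
Σ = 1/24  ⇒  CG² = 384/7×1/24² = 2/21
CG = +√(2/21) = +0.308607

+0.308607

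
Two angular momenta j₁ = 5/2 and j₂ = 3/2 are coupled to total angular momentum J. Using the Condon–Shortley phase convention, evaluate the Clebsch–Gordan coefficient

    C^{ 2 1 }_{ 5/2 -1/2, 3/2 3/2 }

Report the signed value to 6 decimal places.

√[5·2!3!1!/7! · 2!3!3!0!3!1!] = √(36/7)
  +(−1)^2/∏(2,0,1,1,2,0)! = 1/4  (running 1/4)
⟨..|..⟩ = √(36/7)·(1/4) = +0.566947

+0.566947  (= +√(9/28))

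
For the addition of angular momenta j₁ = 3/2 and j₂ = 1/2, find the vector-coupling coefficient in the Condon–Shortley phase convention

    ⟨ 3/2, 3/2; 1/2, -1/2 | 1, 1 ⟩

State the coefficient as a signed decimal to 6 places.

j₁+j₂−J=1  J+j₁−j₂=2  J−j₁+j₂=0  j₁+j₂+J+1=4
(j₁±m₁, j₂±m₂, J±M) = (3,0,0,1,2,0)
P² = 3
sum k=0..0:
  [0] +1/2 = 1/2
S = 1/2
C² = P²·S² = 3/4 ; C = +0.866025

+0.866025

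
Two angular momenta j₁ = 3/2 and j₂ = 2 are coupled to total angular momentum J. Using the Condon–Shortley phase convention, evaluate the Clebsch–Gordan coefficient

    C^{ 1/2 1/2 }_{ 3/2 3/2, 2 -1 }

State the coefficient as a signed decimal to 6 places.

j₁+j₂−J=3  J+j₁−j₂=0  J−j₁+j₂=1  j₁+j₂+J+1=5
(j₁±m₁, j₂±m₂, J±M) = (3,0,1,3,1,0)
P² = 18/5
sum k=0..0:
  [0] +1/6 = 1/6
S = 1/6
C² = P²·S² = 1/10 ; C = +0.316228

+√(1/10) = +0.316228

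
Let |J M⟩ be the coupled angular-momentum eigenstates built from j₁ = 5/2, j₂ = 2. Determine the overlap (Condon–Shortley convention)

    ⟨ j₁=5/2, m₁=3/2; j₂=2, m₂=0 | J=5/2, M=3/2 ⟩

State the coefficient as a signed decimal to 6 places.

triangle: 2!*3!*2!/8! = 24/40320
(j±m)!: 4!*1!*2!*2!*4!*1! = 2304
prefactor² = (2J+1)*Δ*N² = 288/35
  k=0: +1/(0!*2!*1!*2!*2!*0!) = 1/8
  k=1: −1/(1!*1!*0!*1!*3!*1!) = -1/6
Σ = -1/24  ⇒  CG² = 288/35*(-1/24)² = 1/70
CG = −√(1/70) = -0.119523

-0.119523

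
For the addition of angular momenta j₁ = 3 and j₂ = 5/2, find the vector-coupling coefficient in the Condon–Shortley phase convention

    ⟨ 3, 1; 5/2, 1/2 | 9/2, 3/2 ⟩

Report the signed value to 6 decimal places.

triangle: 1!*5!*4!/11! = 2880/39916800
(j±m)!: 4!*2!*3!*2!*6!*3! = 2488320
prefactor² = (2J+1)*Δ*N² = 138240/77
  k=0: +1/(0!*1!*2!*3!*3!*1!) = 1/72
  k=1: −1/(1!*0!*1!*2!*4!*2!) = -1/96
Σ = 1/288  ⇒  CG² = 138240/77*1/288² = 5/231
CG = +√(5/231) = +0.147122

+√(5/231) = +0.147122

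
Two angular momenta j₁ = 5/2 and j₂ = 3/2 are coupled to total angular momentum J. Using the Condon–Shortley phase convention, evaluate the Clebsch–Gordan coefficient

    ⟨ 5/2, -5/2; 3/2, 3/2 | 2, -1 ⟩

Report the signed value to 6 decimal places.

+√(5/14) ≈ +0.597614

√[5·2!3!1!/7! · 0!5!3!0!1!3!] = √(360/7)
  +(−1)^2/∏(2,0,3,1,0,0)! = 1/12  (running 1/12)
⟨..|..⟩ = √(360/7)·(1/12) = +0.597614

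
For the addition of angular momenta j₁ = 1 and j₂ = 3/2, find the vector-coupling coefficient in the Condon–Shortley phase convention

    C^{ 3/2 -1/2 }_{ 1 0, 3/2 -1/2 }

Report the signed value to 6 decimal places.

√[4·1!1!2!/5! · 1!1!1!2!1!2!] = √(4/15)
  +(−1)^0/∏(0,1,1,1,0,1)! = 1  (running 1)
  +(−1)^1/∏(1,0,0,0,1,2)! = -1/2  (running 1/2)
⟨..|..⟩ = √(4/15)·(1/2) = +0.258199

+√(1/15) ≈ +0.258199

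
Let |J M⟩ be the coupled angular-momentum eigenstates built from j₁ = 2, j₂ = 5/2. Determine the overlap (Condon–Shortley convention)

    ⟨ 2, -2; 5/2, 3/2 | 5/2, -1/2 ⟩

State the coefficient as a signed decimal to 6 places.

+0.621059

√[6·2!2!3!/8! · 0!4!4!1!2!3!] = √(864/35)
  +(−1)^2/∏(2,0,2,2,0,1)! = 1/8  (running 1/8)
⟨..|..⟩ = √(864/35)·(1/8) = +0.621059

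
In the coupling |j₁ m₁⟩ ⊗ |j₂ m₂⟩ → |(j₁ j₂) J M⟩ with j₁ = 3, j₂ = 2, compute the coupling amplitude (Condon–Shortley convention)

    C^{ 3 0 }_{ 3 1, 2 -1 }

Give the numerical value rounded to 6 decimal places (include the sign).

+0.182574  (= +√(1/30))

√[7·2!4!2!/9! · 4!2!1!3!3!3!] = √(96/5)
  +(−1)^0/∏(0,2,2,1,2,1)! = 1/8  (running 1/8)
  +(−1)^1/∏(1,1,1,0,3,2)! = -1/12  (running 1/24)
⟨..|..⟩ = √(96/5)·(1/24) = +0.182574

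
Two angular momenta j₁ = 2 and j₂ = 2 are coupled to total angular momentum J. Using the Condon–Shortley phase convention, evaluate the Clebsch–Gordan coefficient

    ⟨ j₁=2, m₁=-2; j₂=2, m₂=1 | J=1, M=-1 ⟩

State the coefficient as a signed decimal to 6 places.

-0.447214

triangle: 3!*1!*1!/6! = 6/720
(j±m)!: 0!*4!*3!*1!*0!*2! = 288
prefactor² = (2J+1)*Δ*N² = 36/5
  k=3: −1/(3!*0!*1!*0!*0!*1!) = -1/6
Σ = -1/6  ⇒  CG² = 36/5*(-1/6)² = 1/5
CG = −√(1/5) = -0.447214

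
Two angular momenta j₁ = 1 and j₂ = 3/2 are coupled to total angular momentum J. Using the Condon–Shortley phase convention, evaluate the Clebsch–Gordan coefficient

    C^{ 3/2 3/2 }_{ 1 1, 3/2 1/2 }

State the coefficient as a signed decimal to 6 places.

√[4·1!1!2!/5! · 2!0!2!1!3!0!] = √(8/5)
  +(−1)^0/∏(0,1,0,2,1,0)! = 1/2  (running 1/2)
⟨..|..⟩ = √(8/5)·(1/2) = +0.632456

+√(2/5) = +0.632456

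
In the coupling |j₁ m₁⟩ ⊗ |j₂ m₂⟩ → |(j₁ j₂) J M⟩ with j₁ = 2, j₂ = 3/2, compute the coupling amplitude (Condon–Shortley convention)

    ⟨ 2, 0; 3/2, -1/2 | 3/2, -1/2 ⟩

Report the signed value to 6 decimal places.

-0.447214  (= −√(1/5))

triangle: 2!×2!×1!/6! = 4/720
(j±m)!: 2!×2!×1!×2!×1!×2! = 16
prefactor² = (2J+1)×Δ×N² = 16/45
  k=0: +1/(0!×2!×2!×1!×0!×0!) = 1/4
  k=1: −1/(1!×1!×1!×0!×1!×1!) = -1
Σ = -3/4  ⇒  CG² = 16/45×(-3/4)² = 1/5
CG = −√(1/5) = -0.447214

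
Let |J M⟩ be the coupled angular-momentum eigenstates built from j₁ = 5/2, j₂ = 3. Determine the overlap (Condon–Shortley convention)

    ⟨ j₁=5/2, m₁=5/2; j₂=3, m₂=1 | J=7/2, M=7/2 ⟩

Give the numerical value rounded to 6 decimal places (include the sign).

+√(2/9) = +0.471405

j₁+j₂−J=2  J+j₁−j₂=3  J−j₁+j₂=4  j₁+j₂+J+1=10
(j₁±m₁, j₂±m₂, J±M) = (5,0,4,2,7,0)
P² = 18432
sum k=0..0:
  [0] +1/288 = 1/288
S = 1/288
C² = P²·S² = 2/9 ; C = +0.471405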